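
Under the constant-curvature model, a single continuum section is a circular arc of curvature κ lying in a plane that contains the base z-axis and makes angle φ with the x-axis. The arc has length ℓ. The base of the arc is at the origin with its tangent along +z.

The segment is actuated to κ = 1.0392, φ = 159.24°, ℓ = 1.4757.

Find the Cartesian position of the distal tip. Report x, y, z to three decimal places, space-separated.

-0.866 0.328 0.962

θ = κ·ℓ = 1.0392 × 1.4757 = 1.53355 rad
ρ = (1 − cos θ)/κ = (1 − 0.03724)/1.0392 = 0.92644
z = sin θ / κ = 0.99931/1.0392 = 0.96161
x = ρ cos φ = 0.92644 × cos(159.24°) = -0.86629
y = ρ sin φ = 0.92644 × sin(159.24°) = 0.32838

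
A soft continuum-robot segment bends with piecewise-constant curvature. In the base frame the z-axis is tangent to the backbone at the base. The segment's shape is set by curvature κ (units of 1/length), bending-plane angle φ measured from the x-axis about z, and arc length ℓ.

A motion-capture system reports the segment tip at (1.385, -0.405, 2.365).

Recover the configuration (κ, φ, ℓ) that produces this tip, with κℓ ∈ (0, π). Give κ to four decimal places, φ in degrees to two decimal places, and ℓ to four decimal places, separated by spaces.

0.3760 343.70 2.9141

ρ = √(x²+y²) = √(1.385² + -0.405²) = 1.44300
φ = atan2(y, x) mod 360° = atan2(-0.405, 1.385) = 343.7001°
|p|² = ρ² + z² = 1.44300² + 2.365² = 7.67548
κ = 2ρ / |p|² = 2×1.44300 / 7.67548 = 0.37600
θ = 2·atan2(ρ, z) = 2·atan2(1.44300, 2.365) = 1.09570 rad
ℓ = θ/κ = 1.09570/0.37600 = 2.91406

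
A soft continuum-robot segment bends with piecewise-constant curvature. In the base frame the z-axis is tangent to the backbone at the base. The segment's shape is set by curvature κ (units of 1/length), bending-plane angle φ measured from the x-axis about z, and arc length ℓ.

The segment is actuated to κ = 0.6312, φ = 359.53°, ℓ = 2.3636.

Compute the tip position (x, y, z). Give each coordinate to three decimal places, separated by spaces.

1.459 -0.012 1.579

θ = κ·ℓ = 0.6312 × 2.3636 = 1.49190 rad
ρ = (1 − cos θ)/κ = (1 − 0.07881)/0.6312 = 1.45943
z = sin θ / κ = 0.99689/0.6312 = 1.57936
x = ρ cos φ = 1.45943 × cos(359.53°) = 1.45938
y = ρ sin φ = 1.45943 × sin(359.53°) = -0.01197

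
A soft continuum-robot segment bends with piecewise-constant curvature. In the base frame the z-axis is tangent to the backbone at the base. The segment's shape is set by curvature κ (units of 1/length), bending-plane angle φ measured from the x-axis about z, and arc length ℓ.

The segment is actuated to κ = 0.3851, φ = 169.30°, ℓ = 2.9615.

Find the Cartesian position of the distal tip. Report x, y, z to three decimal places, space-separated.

θ = κ·ℓ = 0.3851 × 2.9615 = 1.14047 rad
ρ = (1 − cos θ)/κ = (1 − 0.41716)/0.3851 = 1.51347
z = sin θ / κ = 0.90883/0.3851 = 2.35999
x = ρ cos φ = 1.51347 × cos(169.30°) = -1.48715
y = ρ sin φ = 1.51347 × sin(169.30°) = 0.28100

-1.487 0.281 2.360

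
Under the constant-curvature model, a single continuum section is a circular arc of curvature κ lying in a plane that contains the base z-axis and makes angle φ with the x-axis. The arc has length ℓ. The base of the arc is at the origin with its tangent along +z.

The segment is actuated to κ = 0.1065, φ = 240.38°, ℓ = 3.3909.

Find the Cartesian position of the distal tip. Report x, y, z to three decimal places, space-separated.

θ = κ·ℓ = 0.1065 × 3.3909 = 0.36113 rad
ρ = (1 − cos θ)/κ = (1 − 0.93550)/0.1065 = 0.60565
z = sin θ / κ = 0.35333/0.1065 = 3.31767
x = ρ cos φ = 0.60565 × cos(240.38°) = -0.29934
y = ρ sin φ = 0.60565 × sin(240.38°) = -0.52651

-0.299 -0.527 3.318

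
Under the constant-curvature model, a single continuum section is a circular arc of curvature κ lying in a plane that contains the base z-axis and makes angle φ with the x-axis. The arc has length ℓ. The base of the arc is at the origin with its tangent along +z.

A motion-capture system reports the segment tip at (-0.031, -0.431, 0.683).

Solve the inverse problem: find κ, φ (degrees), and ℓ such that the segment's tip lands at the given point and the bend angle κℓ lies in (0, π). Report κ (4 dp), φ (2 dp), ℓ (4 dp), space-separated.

1.3230 265.89 0.8527

ρ = √(x²+y²) = √(-0.031² + -0.431²) = 0.43211
φ = atan2(y, x) mod 360° = atan2(-0.431, -0.031) = 265.8860°
|p|² = ρ² + z² = 0.43211² + 0.683² = 0.65321
κ = 2ρ / |p|² = 2×0.43211 / 0.65321 = 1.32304
θ = 2·atan2(ρ, z) = 2·atan2(0.43211, 0.683) = 1.12819 rad
ℓ = θ/κ = 1.12819/1.32304 = 0.85272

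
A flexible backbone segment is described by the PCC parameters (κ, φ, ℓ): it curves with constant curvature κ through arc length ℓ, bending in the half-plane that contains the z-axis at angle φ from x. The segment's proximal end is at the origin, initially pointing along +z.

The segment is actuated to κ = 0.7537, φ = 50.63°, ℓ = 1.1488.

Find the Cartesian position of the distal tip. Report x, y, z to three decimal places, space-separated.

θ = κ·ℓ = 0.7537 × 1.1488 = 0.86585 rad
ρ = (1 − cos θ)/κ = (1 − 0.64799)/0.7537 = 0.46704
z = sin θ / κ = 0.76165/0.7537 = 1.01054
x = ρ cos φ = 0.46704 × cos(50.63°) = 0.29626
y = ρ sin φ = 0.46704 × sin(50.63°) = 0.36105

0.296 0.361 1.011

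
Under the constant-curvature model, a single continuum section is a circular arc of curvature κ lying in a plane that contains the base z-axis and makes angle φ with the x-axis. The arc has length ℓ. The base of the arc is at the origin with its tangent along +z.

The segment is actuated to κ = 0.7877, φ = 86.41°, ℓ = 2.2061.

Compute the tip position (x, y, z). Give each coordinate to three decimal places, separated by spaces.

0.093 1.478 1.252

θ = κ·ℓ = 0.7877 × 2.2061 = 1.73774 rad
ρ = (1 − cos θ)/κ = (1 − -0.16617)/0.7877 = 1.48048
z = sin θ / κ = 0.98610/0.7877 = 1.25187
x = ρ cos φ = 1.48048 × cos(86.41°) = 0.09270
y = ρ sin φ = 1.48048 × sin(86.41°) = 1.47757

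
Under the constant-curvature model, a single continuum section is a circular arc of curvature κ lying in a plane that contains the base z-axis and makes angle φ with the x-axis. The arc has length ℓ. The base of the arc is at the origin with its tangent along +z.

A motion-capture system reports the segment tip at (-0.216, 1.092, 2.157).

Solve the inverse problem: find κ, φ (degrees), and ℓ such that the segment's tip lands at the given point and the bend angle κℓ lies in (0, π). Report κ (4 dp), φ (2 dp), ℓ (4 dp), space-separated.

0.3779 101.19 2.5216

ρ = √(x²+y²) = √(-0.216² + 1.092²) = 1.11316
φ = atan2(y, x) mod 360° = atan2(1.092, -0.216) = 101.1888°
|p|² = ρ² + z² = 1.11316² + 2.157² = 5.89177
κ = 2ρ / |p|² = 2×1.11316 / 5.89177 = 0.37787
θ = 2·atan2(ρ, z) = 2·atan2(1.11316, 2.157) = 0.95284 rad
ℓ = θ/κ = 0.95284/0.37787 = 2.52161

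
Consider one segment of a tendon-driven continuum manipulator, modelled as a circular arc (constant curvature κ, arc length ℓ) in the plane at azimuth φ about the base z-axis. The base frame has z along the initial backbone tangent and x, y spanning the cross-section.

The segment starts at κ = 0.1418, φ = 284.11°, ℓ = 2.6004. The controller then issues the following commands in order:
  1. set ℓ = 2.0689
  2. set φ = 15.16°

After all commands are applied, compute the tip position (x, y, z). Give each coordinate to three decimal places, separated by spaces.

0.291 0.079 2.039

initial: κ=0.1418, φ=284.11°, ℓ=2.6004
cmd 1: set ℓ=2.0689 → (κ,φ,ℓ)=(0.1418,284.11°,2.0689) → tip=(0.0735,-0.2922,2.0394)
cmd 2: set φ=15.16° → (κ,φ,ℓ)=(0.1418,15.16°,2.0689) → tip=(0.2908,0.0788,2.0394)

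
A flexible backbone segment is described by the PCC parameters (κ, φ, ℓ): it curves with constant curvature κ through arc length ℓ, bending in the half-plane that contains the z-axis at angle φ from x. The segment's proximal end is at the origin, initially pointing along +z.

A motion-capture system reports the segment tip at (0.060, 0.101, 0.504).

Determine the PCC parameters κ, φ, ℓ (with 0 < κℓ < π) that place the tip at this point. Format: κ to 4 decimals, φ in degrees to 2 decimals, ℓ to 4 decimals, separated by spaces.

0.8773 59.29 0.5221

ρ = √(x²+y²) = √(0.060² + 0.101²) = 0.11748
φ = atan2(y, x) mod 360° = atan2(0.101, 0.060) = 59.2872°
|p|² = ρ² + z² = 0.11748² + 0.504² = 0.26782
κ = 2ρ / |p|² = 2×0.11748 / 0.26782 = 0.87730
θ = 2·atan2(ρ, z) = 2·atan2(0.11748, 0.504) = 0.45800 rad
ℓ = θ/κ = 0.45800/0.87730 = 0.52206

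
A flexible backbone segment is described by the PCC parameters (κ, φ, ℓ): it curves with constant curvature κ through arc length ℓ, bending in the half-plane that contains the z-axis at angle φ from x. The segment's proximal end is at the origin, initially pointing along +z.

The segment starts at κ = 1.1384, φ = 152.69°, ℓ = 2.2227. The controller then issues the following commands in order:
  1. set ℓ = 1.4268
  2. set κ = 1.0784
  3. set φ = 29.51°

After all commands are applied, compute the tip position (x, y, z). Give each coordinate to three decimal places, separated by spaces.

0.781 0.442 0.927

initial: κ=1.1384, φ=152.69°, ℓ=2.2227
cmd 1: set ℓ=1.4268 → (κ,φ,ℓ)=(1.1384,152.69°,1.4268) → tip=(-0.8222,0.4246,0.8772)
cmd 2: set κ=1.0784 → (κ,φ,ℓ)=(1.0784,152.69°,1.4268) → tip=(-0.7975,0.4118,0.9268)
cmd 3: set φ=29.51° → (κ,φ,ℓ)=(1.0784,29.51°,1.4268) → tip=(0.7811,0.4421,0.9268)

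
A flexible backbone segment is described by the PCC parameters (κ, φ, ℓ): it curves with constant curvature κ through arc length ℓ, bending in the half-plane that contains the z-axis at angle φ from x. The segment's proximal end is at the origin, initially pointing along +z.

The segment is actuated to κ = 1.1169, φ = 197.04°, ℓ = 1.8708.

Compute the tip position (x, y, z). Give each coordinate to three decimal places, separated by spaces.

θ = κ·ℓ = 1.1169 × 1.8708 = 2.08950 rad
ρ = (1 − cos θ)/κ = (1 − -0.49575)/1.1169 = 1.33920
z = sin θ / κ = 0.86846/1.1169 = 0.77757
x = ρ cos φ = 1.33920 × cos(197.04°) = -1.28041
y = ρ sin φ = 1.33920 × sin(197.04°) = -0.39244

-1.280 -0.392 0.778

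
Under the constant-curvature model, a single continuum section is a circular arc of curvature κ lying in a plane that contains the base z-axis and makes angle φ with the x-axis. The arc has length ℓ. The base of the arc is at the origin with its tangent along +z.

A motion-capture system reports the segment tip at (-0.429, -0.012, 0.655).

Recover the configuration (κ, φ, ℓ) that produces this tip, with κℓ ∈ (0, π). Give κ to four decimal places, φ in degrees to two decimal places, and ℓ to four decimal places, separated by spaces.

1.3997 181.60 0.8288

ρ = √(x²+y²) = √(-0.429² + -0.012²) = 0.42917
φ = atan2(y, x) mod 360° = atan2(-0.012, -0.429) = 181.6023°
|p|² = ρ² + z² = 0.42917² + 0.655² = 0.61321
κ = 2ρ / |p|² = 2×0.42917 / 0.61321 = 1.39974
θ = 2·atan2(ρ, z) = 2·atan2(0.42917, 0.655) = 1.16007 rad
ℓ = θ/κ = 1.16007/1.39974 = 0.82877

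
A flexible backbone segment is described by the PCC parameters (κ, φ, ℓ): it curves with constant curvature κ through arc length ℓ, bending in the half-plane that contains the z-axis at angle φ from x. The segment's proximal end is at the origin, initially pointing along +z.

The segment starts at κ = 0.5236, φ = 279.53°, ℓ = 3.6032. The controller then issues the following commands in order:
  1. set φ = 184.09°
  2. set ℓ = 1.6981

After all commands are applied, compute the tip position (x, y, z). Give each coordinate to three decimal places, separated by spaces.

-0.705 -0.050 1.483

initial: κ=0.5236, φ=279.53°, ℓ=3.6032
cmd 1: set φ=184.09° → (κ,φ,ℓ)=(0.5236,184.09°,3.6032) → tip=(-2.4967,-0.1785,1.8154)
cmd 2: set ℓ=1.6981 → (κ,φ,ℓ)=(0.5236,184.09°,1.6981) → tip=(-0.7047,-0.0504,1.4830)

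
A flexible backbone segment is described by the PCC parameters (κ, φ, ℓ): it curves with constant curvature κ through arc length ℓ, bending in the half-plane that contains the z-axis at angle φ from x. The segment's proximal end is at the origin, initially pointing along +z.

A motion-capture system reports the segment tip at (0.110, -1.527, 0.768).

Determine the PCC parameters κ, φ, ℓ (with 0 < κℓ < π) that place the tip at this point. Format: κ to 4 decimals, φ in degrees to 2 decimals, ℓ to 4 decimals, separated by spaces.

ρ = √(x²+y²) = √(0.110² + -1.527²) = 1.53096
φ = atan2(y, x) mod 360° = atan2(-1.527, 0.110) = 274.1203°
|p|² = ρ² + z² = 1.53096² + 0.768² = 2.93365
κ = 2ρ / |p|² = 2×1.53096 / 2.93365 = 1.04372
θ = 2·atan2(ρ, z) = 2·atan2(1.53096, 0.768) = 2.21166 rad
ℓ = θ/κ = 2.21166/1.04372 = 2.11902

1.0437 274.12 2.1190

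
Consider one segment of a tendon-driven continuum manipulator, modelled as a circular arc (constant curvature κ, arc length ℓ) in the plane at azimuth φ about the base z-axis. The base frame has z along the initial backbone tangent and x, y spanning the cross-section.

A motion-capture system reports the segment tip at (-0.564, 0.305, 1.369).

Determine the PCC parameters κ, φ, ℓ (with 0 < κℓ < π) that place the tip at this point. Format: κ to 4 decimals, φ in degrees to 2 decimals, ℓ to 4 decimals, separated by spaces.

ρ = √(x²+y²) = √(-0.564² + 0.305²) = 0.64119
φ = atan2(y, x) mod 360° = atan2(0.305, -0.564) = 151.5964°
|p|² = ρ² + z² = 0.64119² + 1.369² = 2.28528
κ = 2ρ / |p|² = 2×0.64119 / 2.28528 = 0.56114
θ = 2·atan2(ρ, z) = 2·atan2(0.64119, 1.369) = 0.87604 rad
ℓ = θ/κ = 0.87604/0.56114 = 1.56116

0.5611 151.60 1.5612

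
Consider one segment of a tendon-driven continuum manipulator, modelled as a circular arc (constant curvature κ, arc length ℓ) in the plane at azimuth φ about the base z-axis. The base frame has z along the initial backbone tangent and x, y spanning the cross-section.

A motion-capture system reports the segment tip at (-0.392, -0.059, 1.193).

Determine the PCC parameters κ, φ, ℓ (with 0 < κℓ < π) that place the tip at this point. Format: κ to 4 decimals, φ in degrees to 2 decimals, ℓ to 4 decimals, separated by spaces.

ρ = √(x²+y²) = √(-0.392² + -0.059²) = 0.39642
φ = atan2(y, x) mod 360° = atan2(-0.059, -0.392) = 188.5594°
|p|² = ρ² + z² = 0.39642² + 1.193² = 1.58039
κ = 2ρ / |p|² = 2×0.39642 / 1.58039 = 0.50167
θ = 2·atan2(ρ, z) = 2·atan2(0.39642, 1.193) = 0.64161 rad
ℓ = θ/κ = 0.64161/0.50167 = 1.27896

0.5017 188.56 1.2790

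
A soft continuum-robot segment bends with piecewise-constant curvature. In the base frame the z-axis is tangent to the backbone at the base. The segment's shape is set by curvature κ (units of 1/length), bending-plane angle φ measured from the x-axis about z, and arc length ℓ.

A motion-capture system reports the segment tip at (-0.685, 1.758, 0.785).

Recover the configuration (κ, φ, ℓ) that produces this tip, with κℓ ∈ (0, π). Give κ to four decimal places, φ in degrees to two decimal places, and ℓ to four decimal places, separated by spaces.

ρ = √(x²+y²) = √(-0.685² + 1.758²) = 1.88674
φ = atan2(y, x) mod 360° = atan2(1.758, -0.685) = 111.2882°
|p|² = ρ² + z² = 1.88674² + 0.785² = 4.17601
κ = 2ρ / |p|² = 2×1.88674 / 4.17601 = 0.90361
θ = 2·atan2(ρ, z) = 2·atan2(1.88674, 0.785) = 2.35304 rad
ℓ = θ/κ = 2.35304/0.90361 = 2.60405

0.9036 111.29 2.6041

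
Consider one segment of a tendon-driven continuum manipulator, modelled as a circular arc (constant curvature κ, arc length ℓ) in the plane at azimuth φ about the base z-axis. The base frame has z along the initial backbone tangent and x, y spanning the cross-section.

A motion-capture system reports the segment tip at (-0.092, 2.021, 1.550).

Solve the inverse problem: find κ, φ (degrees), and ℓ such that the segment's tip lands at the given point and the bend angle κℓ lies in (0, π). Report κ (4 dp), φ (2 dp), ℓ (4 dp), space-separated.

ρ = √(x²+y²) = √(-0.092² + 2.021²) = 2.02309
φ = atan2(y, x) mod 360° = atan2(2.021, -0.092) = 92.6064°
|p|² = ρ² + z² = 2.02309² + 1.550² = 6.49540
κ = 2ρ / |p|² = 2×2.02309 / 6.49540 = 0.62293
θ = 2·atan2(ρ, z) = 2·atan2(2.02309, 1.550) = 1.83407 rad
ℓ = θ/κ = 1.83407/0.62293 = 2.94427

0.6229 92.61 2.9443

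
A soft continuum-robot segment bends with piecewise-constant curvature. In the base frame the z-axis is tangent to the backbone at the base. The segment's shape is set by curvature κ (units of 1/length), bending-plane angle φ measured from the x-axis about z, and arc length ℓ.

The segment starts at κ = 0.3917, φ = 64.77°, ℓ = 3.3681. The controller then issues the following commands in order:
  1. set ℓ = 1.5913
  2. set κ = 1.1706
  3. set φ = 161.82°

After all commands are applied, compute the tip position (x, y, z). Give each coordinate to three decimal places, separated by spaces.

initial: κ=0.3917, φ=64.77°, ℓ=3.3681
cmd 1: set ℓ=1.5913 → (κ,φ,ℓ)=(0.3917,64.77°,1.5913) → tip=(0.2046,0.4343,1.4902)
cmd 2: set κ=1.1706 → (κ,φ,ℓ)=(1.1706,64.77°,1.5913) → tip=(0.4689,0.9952,0.8181)
cmd 3: set φ=161.82° → (κ,φ,ℓ)=(1.1706,161.82°,1.5913) → tip=(-1.0452,0.3433,0.8181)

-1.045 0.343 0.818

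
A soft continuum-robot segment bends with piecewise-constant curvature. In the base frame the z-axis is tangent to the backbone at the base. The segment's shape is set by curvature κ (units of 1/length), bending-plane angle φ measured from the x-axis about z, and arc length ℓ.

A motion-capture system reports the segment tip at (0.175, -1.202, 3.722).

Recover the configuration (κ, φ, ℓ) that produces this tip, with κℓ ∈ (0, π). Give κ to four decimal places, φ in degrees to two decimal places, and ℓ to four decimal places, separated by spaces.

0.1585 278.28 3.9809

ρ = √(x²+y²) = √(0.175² + -1.202²) = 1.21467
φ = atan2(y, x) mod 360° = atan2(-1.202, 0.175) = 278.2835°
|p|² = ρ² + z² = 1.21467² + 3.722² = 15.32871
κ = 2ρ / |p|² = 2×1.21467 / 15.32871 = 0.15848
θ = 2·atan2(ρ, z) = 2·atan2(1.21467, 3.722) = 0.63090 rad
ℓ = θ/κ = 0.63090/0.15848 = 3.98089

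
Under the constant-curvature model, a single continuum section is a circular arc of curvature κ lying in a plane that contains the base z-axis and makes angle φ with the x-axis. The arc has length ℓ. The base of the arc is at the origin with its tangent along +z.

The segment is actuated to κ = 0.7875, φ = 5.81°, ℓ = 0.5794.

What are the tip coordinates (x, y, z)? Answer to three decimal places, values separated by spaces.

0.129 0.013 0.560

θ = κ·ℓ = 0.7875 × 0.5794 = 0.45628 rad
ρ = (1 − cos θ)/κ = (1 − 0.89770)/0.7875 = 0.12991
z = sin θ / κ = 0.44061/0.7875 = 0.55950
x = ρ cos φ = 0.12991 × cos(5.81°) = 0.12924
y = ρ sin φ = 0.12991 × sin(5.81°) = 0.01315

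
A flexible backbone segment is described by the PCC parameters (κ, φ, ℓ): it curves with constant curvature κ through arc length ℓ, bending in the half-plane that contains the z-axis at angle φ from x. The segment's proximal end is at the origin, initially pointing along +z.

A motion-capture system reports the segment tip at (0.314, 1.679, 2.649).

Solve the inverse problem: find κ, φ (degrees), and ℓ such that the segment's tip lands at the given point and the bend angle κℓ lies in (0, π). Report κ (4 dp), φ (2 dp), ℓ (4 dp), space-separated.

0.3439 79.41 3.3311

ρ = √(x²+y²) = √(0.314² + 1.679²) = 1.70811
φ = atan2(y, x) mod 360° = atan2(1.679, 0.314) = 79.4071°
|p|² = ρ² + z² = 1.70811² + 2.649² = 9.93484
κ = 2ρ / |p|² = 2×1.70811 / 9.93484 = 0.34386
θ = 2·atan2(ρ, z) = 2·atan2(1.70811, 2.649) = 1.14544 rad
ℓ = θ/κ = 1.14544/0.34386 = 3.33110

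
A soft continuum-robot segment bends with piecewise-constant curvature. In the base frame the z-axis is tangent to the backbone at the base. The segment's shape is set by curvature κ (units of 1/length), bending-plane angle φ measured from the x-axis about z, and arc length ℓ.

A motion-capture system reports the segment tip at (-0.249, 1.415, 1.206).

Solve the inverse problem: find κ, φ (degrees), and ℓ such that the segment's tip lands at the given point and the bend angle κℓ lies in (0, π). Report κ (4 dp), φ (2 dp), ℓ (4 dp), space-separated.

ρ = √(x²+y²) = √(-0.249² + 1.415²) = 1.43674
φ = atan2(y, x) mod 360° = atan2(1.415, -0.249) = 99.9803°
|p|² = ρ² + z² = 1.43674² + 1.206² = 3.51866
κ = 2ρ / |p|² = 2×1.43674 / 3.51866 = 0.81664
θ = 2·atan2(ρ, z) = 2·atan2(1.43674, 1.206) = 1.74498 rad
ℓ = θ/κ = 1.74498/0.81664 = 2.13677

0.8166 99.98 2.1368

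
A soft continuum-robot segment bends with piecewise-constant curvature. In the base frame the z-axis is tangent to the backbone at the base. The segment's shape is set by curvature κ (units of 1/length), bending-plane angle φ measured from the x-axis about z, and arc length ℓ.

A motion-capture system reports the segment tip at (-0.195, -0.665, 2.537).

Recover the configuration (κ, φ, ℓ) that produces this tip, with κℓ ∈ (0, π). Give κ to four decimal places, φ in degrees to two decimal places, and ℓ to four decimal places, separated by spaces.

0.2004 253.66 2.6614

ρ = √(x²+y²) = √(-0.195² + -0.665²) = 0.69300
φ = atan2(y, x) mod 360° = atan2(-0.665, -0.195) = 253.6571°
|p|² = ρ² + z² = 0.69300² + 2.537² = 6.91662
κ = 2ρ / |p|² = 2×0.69300 / 6.91662 = 0.20039
θ = 2·atan2(ρ, z) = 2·atan2(0.69300, 2.537) = 0.53331 rad
ℓ = θ/κ = 0.53331/0.20039 = 2.66137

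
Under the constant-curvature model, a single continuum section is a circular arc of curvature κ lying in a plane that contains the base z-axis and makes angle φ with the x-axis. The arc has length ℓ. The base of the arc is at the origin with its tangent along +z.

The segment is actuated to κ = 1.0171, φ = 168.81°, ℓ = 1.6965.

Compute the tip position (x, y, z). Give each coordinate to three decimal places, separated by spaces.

-1.113 0.220 0.971

θ = κ·ℓ = 1.0171 × 1.6965 = 1.72551 rad
ρ = (1 − cos θ)/κ = (1 − -0.15410)/1.0171 = 1.13469
z = sin θ / κ = 0.98806/1.0171 = 0.97144
x = ρ cos φ = 1.13469 × cos(168.81°) = -1.11312
y = ρ sin φ = 1.13469 × sin(168.81°) = 0.22020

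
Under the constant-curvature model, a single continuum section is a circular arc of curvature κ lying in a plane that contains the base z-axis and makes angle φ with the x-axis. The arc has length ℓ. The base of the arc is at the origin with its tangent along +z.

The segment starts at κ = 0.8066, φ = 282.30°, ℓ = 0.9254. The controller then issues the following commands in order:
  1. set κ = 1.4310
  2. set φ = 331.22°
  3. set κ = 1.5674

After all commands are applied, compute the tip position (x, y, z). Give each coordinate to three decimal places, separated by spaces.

0.492 -0.270 0.633

initial: κ=0.8066, φ=282.30°, ℓ=0.9254
cmd 1: set κ=1.4310 → (κ,φ,ℓ)=(1.4310,282.30°,0.9254) → tip=(0.1125,-0.5161,0.6777)
cmd 2: set φ=331.22° → (κ,φ,ℓ)=(1.4310,331.22°,0.9254) → tip=(0.4630,-0.2543,0.6777)
cmd 3: set κ=1.5674 → (κ,φ,ℓ)=(1.5674,331.22°,0.9254) → tip=(0.4921,-0.2703,0.6334)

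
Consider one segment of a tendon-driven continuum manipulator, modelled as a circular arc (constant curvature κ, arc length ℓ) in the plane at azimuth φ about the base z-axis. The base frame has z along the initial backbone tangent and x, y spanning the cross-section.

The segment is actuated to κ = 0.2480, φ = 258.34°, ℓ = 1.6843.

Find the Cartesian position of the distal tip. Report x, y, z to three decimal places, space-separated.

-0.070 -0.340 1.636

θ = κ·ℓ = 0.2480 × 1.6843 = 0.41771 rad
ρ = (1 − cos θ)/κ = (1 − 0.91402)/0.2480 = 0.34669
z = sin θ / κ = 0.40567/0.2480 = 1.63575
x = ρ cos φ = 0.34669 × cos(258.34°) = -0.07007
y = ρ sin φ = 0.34669 × sin(258.34°) = -0.33953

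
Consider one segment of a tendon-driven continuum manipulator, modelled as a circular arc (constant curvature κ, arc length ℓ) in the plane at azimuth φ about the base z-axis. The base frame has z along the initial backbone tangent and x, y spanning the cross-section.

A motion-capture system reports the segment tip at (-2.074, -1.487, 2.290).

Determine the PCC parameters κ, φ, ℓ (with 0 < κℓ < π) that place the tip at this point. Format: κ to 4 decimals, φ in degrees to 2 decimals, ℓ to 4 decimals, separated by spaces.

0.4341 215.64 3.8673

ρ = √(x²+y²) = √(-2.074² + -1.487²) = 2.55199
φ = atan2(y, x) mod 360° = atan2(-1.487, -2.074) = 215.6395°
|p|² = ρ² + z² = 2.55199² + 2.290² = 11.75675
κ = 2ρ / |p|² = 2×2.55199 / 11.75675 = 0.43413
θ = 2·atan2(ρ, z) = 2·atan2(2.55199, 2.290) = 1.67891 rad
ℓ = θ/κ = 1.67891/0.43413 = 3.86727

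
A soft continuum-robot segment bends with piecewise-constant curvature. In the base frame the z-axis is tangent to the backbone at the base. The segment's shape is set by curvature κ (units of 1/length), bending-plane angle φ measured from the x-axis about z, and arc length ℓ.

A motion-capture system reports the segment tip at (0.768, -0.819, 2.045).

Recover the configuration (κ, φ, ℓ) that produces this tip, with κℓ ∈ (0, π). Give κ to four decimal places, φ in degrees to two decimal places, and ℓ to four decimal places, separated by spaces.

0.4126 313.16 2.4339

ρ = √(x²+y²) = √(0.768² + -0.819²) = 1.12276
φ = atan2(y, x) mod 360° = atan2(-0.819, 0.768) = 313.1594°
|p|² = ρ² + z² = 1.12276² + 2.045² = 5.44261
κ = 2ρ / |p|² = 2×1.12276 / 5.44261 = 0.41258
θ = 2·atan2(ρ, z) = 2·atan2(1.12276, 2.045) = 1.00419 rad
ℓ = θ/κ = 1.00419/0.41258 = 2.43392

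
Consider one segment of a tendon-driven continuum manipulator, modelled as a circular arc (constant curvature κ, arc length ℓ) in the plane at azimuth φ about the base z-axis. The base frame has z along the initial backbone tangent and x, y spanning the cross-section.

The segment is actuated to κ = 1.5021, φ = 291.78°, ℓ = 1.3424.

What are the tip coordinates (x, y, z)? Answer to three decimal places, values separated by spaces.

θ = κ·ℓ = 1.5021 × 1.3424 = 2.01642 rad
ρ = (1 − cos θ)/κ = (1 − -0.43102)/1.5021 = 0.95268
z = sin θ / κ = 0.90234/1.5021 = 0.60072
x = ρ cos φ = 0.95268 × cos(291.78°) = 0.35349
y = ρ sin φ = 0.95268 × sin(291.78°) = -0.88467

0.353 -0.885 0.601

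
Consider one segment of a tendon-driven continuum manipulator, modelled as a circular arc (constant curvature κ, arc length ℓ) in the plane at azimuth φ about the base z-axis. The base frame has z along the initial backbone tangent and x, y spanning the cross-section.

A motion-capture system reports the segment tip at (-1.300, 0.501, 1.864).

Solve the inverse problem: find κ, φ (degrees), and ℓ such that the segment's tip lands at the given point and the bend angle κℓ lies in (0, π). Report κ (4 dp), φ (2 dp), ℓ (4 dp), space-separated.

0.5145 158.92 2.4949

ρ = √(x²+y²) = √(-1.300² + 0.501²) = 1.39320
φ = atan2(y, x) mod 360° = atan2(0.501, -1.300) = 158.9241°
|p|² = ρ² + z² = 1.39320² + 1.864² = 5.41550
κ = 2ρ / |p|² = 2×1.39320 / 5.41550 = 0.51452
θ = 2·atan2(ρ, z) = 2·atan2(1.39320, 1.864) = 1.28370 rad
ℓ = θ/κ = 1.28370/0.51452 = 2.49493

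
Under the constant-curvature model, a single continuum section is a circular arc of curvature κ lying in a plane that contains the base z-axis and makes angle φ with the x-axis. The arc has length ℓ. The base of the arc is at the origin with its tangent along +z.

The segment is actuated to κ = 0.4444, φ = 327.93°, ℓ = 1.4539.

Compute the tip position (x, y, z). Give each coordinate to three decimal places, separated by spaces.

0.384 -0.241 1.355

θ = κ·ℓ = 0.4444 × 1.4539 = 0.64611 rad
ρ = (1 − cos θ)/κ = (1 − 0.79843)/0.4444 = 0.45358
z = sin θ / κ = 0.60209/0.4444 = 1.35483
x = ρ cos φ = 0.45358 × cos(327.93°) = 0.38436
y = ρ sin φ = 0.45358 × sin(327.93°) = -0.24083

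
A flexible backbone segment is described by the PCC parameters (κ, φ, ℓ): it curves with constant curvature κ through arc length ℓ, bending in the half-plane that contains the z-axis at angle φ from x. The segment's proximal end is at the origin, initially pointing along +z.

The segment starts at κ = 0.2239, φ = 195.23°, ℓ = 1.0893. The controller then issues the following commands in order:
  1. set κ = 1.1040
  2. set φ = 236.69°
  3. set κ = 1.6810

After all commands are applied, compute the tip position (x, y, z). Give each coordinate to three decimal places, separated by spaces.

-0.411 -0.625 0.575

initial: κ=0.2239, φ=195.23°, ℓ=1.0893
cmd 1: set κ=1.1040 → (κ,φ,ℓ)=(1.1040,195.23°,1.0893) → tip=(-0.5594,-0.1523,0.8451)
cmd 2: set φ=236.69° → (κ,φ,ℓ)=(1.1040,236.69°,1.0893) → tip=(-0.3184,-0.4845,0.8451)
cmd 3: set κ=1.6810 → (κ,φ,ℓ)=(1.6810,236.69°,1.0893) → tip=(-0.4108,-0.6251,0.5748)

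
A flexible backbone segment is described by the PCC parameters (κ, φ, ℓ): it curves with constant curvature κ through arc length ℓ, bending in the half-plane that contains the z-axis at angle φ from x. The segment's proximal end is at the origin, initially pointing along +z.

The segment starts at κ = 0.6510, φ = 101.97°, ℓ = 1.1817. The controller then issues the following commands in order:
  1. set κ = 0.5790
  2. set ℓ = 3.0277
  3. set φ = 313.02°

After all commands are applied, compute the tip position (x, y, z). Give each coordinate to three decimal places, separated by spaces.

initial: κ=0.6510, φ=101.97°, ℓ=1.1817
cmd 1: set κ=0.5790 → (κ,φ,ℓ)=(0.5790,101.97°,1.1817) → tip=(-0.0806,0.3803,1.0916)
cmd 2: set ℓ=3.0277 → (κ,φ,ℓ)=(0.5790,101.97°,3.0277) → tip=(-0.4231,1.9958,1.6985)
cmd 3: set φ=313.02° → (κ,φ,ℓ)=(0.5790,313.02°,3.0277) → tip=(1.3919,-1.4916,1.6985)

1.392 -1.492 1.699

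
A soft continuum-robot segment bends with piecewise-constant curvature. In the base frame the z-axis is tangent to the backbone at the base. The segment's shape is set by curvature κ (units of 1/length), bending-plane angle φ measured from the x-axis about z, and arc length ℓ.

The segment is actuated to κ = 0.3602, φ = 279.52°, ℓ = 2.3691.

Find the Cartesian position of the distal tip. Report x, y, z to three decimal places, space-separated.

θ = κ·ℓ = 0.3602 × 2.3691 = 0.85335 rad
ρ = (1 − cos θ)/κ = (1 − 0.65746)/0.3602 = 0.95096
z = sin θ / κ = 0.75349/0.3602 = 2.09186
x = ρ cos φ = 0.95096 × cos(279.52°) = 0.15728
y = ρ sin φ = 0.95096 × sin(279.52°) = -0.93787

0.157 -0.938 2.092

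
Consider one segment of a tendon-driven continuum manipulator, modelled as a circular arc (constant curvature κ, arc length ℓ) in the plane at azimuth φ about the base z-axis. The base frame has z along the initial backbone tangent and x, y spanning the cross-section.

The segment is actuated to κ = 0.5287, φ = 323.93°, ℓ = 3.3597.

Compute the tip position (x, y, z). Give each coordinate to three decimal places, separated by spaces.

θ = κ·ℓ = 0.5287 × 3.3597 = 1.77627 rad
ρ = (1 − cos θ)/κ = (1 − -0.20403)/0.5287 = 2.27735
z = sin θ / κ = 0.97896/0.5287 = 1.85164
x = ρ cos φ = 2.27735 × cos(323.93°) = 1.84078
y = ρ sin φ = 2.27735 × sin(323.93°) = -1.34084

1.841 -1.341 1.852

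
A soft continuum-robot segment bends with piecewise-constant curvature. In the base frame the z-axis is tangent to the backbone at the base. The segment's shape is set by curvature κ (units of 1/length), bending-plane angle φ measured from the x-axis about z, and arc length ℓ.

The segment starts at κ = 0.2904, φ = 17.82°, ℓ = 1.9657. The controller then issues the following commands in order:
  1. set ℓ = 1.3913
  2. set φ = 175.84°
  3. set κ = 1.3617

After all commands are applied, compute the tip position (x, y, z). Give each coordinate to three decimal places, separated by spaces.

-0.965 0.070 0.696

initial: κ=0.2904, φ=17.82°, ℓ=1.9657
cmd 1: set ℓ=1.3913 → (κ,φ,ℓ)=(0.2904,17.82°,1.3913) → tip=(0.2640,0.0849,1.3538)
cmd 2: set φ=175.84° → (κ,φ,ℓ)=(0.2904,175.84°,1.3913) → tip=(-0.2765,0.0201,1.3538)
cmd 3: set κ=1.3617 → (κ,φ,ℓ)=(1.3617,175.84°,1.3913) → tip=(-0.9654,0.0702,0.6962)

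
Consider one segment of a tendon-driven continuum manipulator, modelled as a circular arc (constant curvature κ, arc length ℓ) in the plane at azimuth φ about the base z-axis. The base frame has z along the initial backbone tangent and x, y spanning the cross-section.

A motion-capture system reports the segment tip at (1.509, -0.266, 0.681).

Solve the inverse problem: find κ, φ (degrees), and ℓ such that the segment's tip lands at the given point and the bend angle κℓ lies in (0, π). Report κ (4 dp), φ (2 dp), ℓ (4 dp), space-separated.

ρ = √(x²+y²) = √(1.509² + -0.266²) = 1.53227
φ = atan2(y, x) mod 360° = atan2(-0.266, 1.509) = 350.0029°
|p|² = ρ² + z² = 1.53227² + 0.681² = 2.81160
κ = 2ρ / |p|² = 2×1.53227 / 2.81160 = 1.08996
θ = 2·atan2(ρ, z) = 2·atan2(1.53227, 0.681) = 2.30515 rad
ℓ = θ/κ = 2.30515/1.08996 = 2.11489

1.0900 350.00 2.1149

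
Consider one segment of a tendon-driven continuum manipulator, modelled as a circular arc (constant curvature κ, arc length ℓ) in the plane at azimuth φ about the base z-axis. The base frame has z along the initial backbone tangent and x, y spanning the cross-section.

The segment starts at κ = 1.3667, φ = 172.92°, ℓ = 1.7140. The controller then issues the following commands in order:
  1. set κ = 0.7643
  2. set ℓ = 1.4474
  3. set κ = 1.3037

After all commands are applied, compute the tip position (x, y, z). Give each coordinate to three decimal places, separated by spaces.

initial: κ=1.3667, φ=172.92°, ℓ=1.7140
cmd 1: set κ=0.7643 → (κ,φ,ℓ)=(0.7643,172.92°,1.7140) → tip=(-0.9636,0.1197,1.2641)
cmd 2: set ℓ=1.4474 → (κ,φ,ℓ)=(0.7643,172.92°,1.4474) → tip=(-0.7167,0.0890,1.1697)
cmd 3: set κ=1.3037 → (κ,φ,ℓ)=(1.3037,172.92°,1.4474) → tip=(-0.9979,0.1239,0.7290)

-0.998 0.124 0.729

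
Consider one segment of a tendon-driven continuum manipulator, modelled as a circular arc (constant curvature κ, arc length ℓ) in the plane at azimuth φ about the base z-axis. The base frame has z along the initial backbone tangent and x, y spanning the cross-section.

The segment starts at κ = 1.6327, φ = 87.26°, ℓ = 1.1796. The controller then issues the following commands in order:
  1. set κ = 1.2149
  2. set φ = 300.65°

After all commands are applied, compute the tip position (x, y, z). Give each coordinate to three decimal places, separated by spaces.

initial: κ=1.6327, φ=87.26°, ℓ=1.1796
cmd 1: set κ=1.2149 → (κ,φ,ℓ)=(1.2149,87.26°,1.1796) → tip=(0.0339,0.7093,0.8153)
cmd 2: set φ=300.65° → (κ,φ,ℓ)=(1.2149,300.65°,1.1796) → tip=(0.3620,-0.6109,0.8153)

0.362 -0.611 0.815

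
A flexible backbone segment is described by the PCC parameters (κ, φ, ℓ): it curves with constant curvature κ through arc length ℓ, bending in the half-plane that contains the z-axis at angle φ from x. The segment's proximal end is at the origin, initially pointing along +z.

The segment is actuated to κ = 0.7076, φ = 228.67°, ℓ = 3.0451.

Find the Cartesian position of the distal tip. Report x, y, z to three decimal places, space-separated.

θ = κ·ℓ = 0.7076 × 3.0451 = 2.15471 rad
ρ = (1 − cos θ)/κ = (1 − -0.55130)/0.7076 = 2.19233
z = sin θ / κ = 0.83431/0.7076 = 1.17907
x = ρ cos φ = 2.19233 × cos(228.67°) = -1.44781
y = ρ sin φ = 2.19233 × sin(228.67°) = -1.64626

-1.448 -1.646 1.179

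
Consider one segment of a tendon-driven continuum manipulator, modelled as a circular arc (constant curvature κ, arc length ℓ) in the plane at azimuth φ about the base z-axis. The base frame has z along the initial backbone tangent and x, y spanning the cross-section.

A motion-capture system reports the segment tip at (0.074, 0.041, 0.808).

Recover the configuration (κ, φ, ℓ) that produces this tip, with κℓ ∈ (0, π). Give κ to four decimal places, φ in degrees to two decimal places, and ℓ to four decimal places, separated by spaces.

ρ = √(x²+y²) = √(0.074² + 0.041²) = 0.08460
φ = atan2(y, x) mod 360° = atan2(0.041, 0.074) = 28.9888°
|p|² = ρ² + z² = 0.08460² + 0.808² = 0.66002
κ = 2ρ / |p|² = 2×0.08460 / 0.66002 = 0.25635
θ = 2·atan2(ρ, z) = 2·atan2(0.08460, 0.808) = 0.20864 rad
ℓ = θ/κ = 0.20864/0.25635 = 0.81389

0.2564 28.99 0.8139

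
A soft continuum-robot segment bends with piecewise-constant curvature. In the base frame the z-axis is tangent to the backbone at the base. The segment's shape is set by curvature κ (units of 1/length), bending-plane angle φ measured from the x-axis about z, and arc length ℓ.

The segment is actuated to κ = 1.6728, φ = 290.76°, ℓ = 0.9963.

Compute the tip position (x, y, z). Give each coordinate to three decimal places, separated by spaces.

θ = κ·ℓ = 1.6728 × 0.9963 = 1.66661 rad
ρ = (1 − cos θ)/κ = (1 − -0.09567)/1.6728 = 0.65499
z = sin θ / κ = 0.99541/1.6728 = 0.59506
x = ρ cos φ = 0.65499 × cos(290.76°) = 0.23216
y = ρ sin φ = 0.65499 × sin(290.76°) = -0.61246

0.232 -0.612 0.595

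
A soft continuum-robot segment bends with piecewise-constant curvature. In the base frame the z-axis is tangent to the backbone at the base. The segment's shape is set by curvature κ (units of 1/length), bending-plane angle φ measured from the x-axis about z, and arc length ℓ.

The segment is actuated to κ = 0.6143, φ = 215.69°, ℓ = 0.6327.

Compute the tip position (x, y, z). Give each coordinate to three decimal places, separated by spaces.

θ = κ·ℓ = 0.6143 × 0.6327 = 0.38867 rad
ρ = (1 − cos θ)/κ = (1 − 0.92541)/0.6143 = 0.12141
z = sin θ / κ = 0.37896/0.6143 = 0.61689
x = ρ cos φ = 0.12141 × cos(215.69°) = -0.09861
y = ρ sin φ = 0.12141 × sin(215.69°) = -0.07083

-0.099 -0.071 0.617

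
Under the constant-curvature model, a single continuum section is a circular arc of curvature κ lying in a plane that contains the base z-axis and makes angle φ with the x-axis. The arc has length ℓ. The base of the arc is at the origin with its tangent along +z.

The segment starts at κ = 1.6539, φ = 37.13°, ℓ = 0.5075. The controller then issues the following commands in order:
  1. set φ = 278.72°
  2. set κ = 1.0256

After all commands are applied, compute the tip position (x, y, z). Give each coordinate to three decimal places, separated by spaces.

0.020 -0.128 0.485

initial: κ=1.6539, φ=37.13°, ℓ=0.5075
cmd 1: set φ=278.72° → (κ,φ,ℓ)=(1.6539,278.72°,0.5075) → tip=(0.0304,-0.1985,0.4500)
cmd 2: set κ=1.0256 → (κ,φ,ℓ)=(1.0256,278.72°,0.5075) → tip=(0.0196,-0.1276,0.4849)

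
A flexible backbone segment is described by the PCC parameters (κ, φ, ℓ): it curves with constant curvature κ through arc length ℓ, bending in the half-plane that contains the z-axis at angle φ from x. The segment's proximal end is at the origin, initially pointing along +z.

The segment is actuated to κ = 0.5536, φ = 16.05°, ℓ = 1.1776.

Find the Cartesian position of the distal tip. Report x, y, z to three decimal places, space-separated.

0.356 0.102 1.096

θ = κ·ℓ = 0.5536 × 1.1776 = 0.65192 rad
ρ = (1 − cos θ)/κ = (1 − 0.79492)/0.5536 = 0.37045
z = sin θ / κ = 0.60671/0.5536 = 1.09594
x = ρ cos φ = 0.37045 × cos(16.05°) = 0.35601
y = ρ sin φ = 0.37045 × sin(16.05°) = 0.10242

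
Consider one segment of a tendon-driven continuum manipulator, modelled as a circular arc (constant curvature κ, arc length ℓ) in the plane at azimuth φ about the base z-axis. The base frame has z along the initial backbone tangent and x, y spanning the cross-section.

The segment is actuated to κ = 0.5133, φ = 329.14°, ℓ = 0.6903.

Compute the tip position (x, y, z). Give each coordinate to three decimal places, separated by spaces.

0.104 -0.062 0.676

θ = κ·ℓ = 0.5133 × 0.6903 = 0.35433 rad
ρ = (1 − cos θ)/κ = (1 − 0.93788)/0.5133 = 0.12102
z = sin θ / κ = 0.34696/0.5133 = 0.67595
x = ρ cos φ = 0.12102 × cos(329.14°) = 0.10389
y = ρ sin φ = 0.12102 × sin(329.14°) = -0.06208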